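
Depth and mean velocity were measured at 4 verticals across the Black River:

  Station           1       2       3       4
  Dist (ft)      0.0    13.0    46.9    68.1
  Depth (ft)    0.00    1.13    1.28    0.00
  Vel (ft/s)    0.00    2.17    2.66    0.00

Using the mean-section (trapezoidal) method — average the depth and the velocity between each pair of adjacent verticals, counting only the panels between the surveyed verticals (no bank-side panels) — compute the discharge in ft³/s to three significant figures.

Panel 1-2: Δb = 13 ft, d̄ = (0.00+1.13)/2 = 0.565, v̄ = (0.00+2.17)/2 = 1.085 → q = 13×0.565×1.085 = 7.969 ft³/s
Panel 2-3: Δb = 33.9 ft, d̄ = (1.13+1.28)/2 = 1.205, v̄ = (2.17+2.66)/2 = 2.415 → q = 33.9×1.205×2.415 = 98.65 ft³/s
Panel 3-4: Δb = 21.2 ft, d̄ = (1.28+0.00)/2 = 0.64, v̄ = (2.66+0.00)/2 = 1.33 → q = 21.2×0.64×1.33 = 18.05 ft³/s
Q = Σ q = 124.7 ft³/s

125 ft³/s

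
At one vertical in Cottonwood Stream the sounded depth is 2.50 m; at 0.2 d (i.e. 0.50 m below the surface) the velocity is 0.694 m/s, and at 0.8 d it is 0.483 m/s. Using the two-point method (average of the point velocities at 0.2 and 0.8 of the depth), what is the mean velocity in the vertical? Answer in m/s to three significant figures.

v̄ = (0.694 + 0.483) / 2 = 0.5885 m/s

0.589 m/s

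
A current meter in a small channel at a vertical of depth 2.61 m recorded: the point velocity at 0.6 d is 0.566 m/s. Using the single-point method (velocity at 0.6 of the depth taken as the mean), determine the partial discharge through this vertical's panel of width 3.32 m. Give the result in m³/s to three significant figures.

v̄ = v₀.₆ = 0.566 m/s
q = v̄ × d × w = 0.5660 × 2.61 × 3.32 = 4.905 m³/s

4.90 m³/s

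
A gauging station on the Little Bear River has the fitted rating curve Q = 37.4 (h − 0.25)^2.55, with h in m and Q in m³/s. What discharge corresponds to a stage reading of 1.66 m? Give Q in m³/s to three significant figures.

89.8 m³/s

Q = 37.4 × (1.66 − 0.25)^2.55 = 37.4 × 1.41^2.55 = 89.82 m³/s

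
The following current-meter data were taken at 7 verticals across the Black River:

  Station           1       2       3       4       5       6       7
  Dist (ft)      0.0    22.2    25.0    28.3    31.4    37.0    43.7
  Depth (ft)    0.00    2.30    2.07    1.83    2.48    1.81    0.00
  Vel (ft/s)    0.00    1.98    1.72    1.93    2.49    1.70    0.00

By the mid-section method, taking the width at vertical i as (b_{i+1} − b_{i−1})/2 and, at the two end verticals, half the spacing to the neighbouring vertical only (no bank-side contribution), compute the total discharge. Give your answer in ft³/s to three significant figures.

w_2 = (25.0 − 0.0)/2 = 12.5 ft; q_2 = 1.98 × 2.30 × 12.5 = 56.93 ft³/s
w_3 = (28.3 − 22.2)/2 = 3.05 ft; q_3 = 1.72 × 2.07 × 3.05 = 10.86 ft³/s
w_4 = (31.4 − 25.0)/2 = 3.2 ft; q_4 = 1.93 × 1.83 × 3.2 = 11.30 ft³/s
w_5 = (37.0 − 28.3)/2 = 4.35 ft; q_5 = 2.49 × 2.48 × 4.35 = 26.86 ft³/s
w_6 = (43.7 − 31.4)/2 = 6.15 ft; q_6 = 1.70 × 1.81 × 6.15 = 18.92 ft³/s
Stations 1, 7 contribute zero (depth or velocity is 0).
Q = Σ qᵢ = 124.9 ft³/s

125 ft³/s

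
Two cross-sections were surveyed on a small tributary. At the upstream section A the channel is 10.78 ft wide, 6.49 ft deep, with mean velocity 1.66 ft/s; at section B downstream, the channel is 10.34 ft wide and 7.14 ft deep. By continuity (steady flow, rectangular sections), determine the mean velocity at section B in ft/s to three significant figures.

Q = A₁V₁ = (10.78×6.49) × 1.66 = 116.1 ft³/s
A₂ = 10.34 × 7.14 = 73.83 ft²
V₂ = Q/A₂ = 116.1/73.83 = 1.573 ft/s

1.57 ft/s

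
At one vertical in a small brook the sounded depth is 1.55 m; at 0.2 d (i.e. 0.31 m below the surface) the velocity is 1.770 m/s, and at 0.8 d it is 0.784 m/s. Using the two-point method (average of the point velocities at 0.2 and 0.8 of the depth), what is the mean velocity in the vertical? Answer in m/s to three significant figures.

1.28 m/s

v̄ = (1.770 + 0.784) / 2 = 1.277 m/s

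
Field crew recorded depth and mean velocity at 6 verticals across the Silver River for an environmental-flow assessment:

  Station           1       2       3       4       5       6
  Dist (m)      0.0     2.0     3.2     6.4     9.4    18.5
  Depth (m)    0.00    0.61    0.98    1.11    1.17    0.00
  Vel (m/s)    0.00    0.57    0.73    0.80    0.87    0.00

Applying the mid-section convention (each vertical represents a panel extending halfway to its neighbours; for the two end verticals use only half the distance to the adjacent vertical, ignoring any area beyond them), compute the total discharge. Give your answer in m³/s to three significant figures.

w_2 = (3.2 − 0.0)/2 = 1.6 m; q_2 = 0.57 × 0.61 × 1.6 = 0.5563 m³/s
w_3 = (6.4 − 2.0)/2 = 2.2 m; q_3 = 0.73 × 0.98 × 2.2 = 1.574 m³/s
w_4 = (9.4 − 3.2)/2 = 3.1 m; q_4 = 0.80 × 1.11 × 3.1 = 2.753 m³/s
w_5 = (18.5 − 6.4)/2 = 6.05 m; q_5 = 0.87 × 1.17 × 6.05 = 6.158 m³/s
Stations 1, 6 contribute zero (depth or velocity is 0).
Q = Σ qᵢ = 11.04 m³/s

11.0 m³/s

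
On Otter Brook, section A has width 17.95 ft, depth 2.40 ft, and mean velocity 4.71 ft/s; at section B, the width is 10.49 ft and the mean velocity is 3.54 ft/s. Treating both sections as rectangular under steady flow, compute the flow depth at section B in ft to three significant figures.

Q = A₁V₁ = (17.95×2.40) × 4.71 = 202.9 ft³/s
d₂ = Q/(b₂ V₂) = 202.9/(10.49×3.54) = 5.464 ft

5.46 ft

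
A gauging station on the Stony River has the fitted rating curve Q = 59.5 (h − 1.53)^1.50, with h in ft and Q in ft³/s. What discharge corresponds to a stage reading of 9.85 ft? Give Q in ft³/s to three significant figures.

Q = 59.5 × (9.85 − 1.53)^1.50 = 59.5 × 8.32^1.50 = 1428 ft³/s

1430 ft³/s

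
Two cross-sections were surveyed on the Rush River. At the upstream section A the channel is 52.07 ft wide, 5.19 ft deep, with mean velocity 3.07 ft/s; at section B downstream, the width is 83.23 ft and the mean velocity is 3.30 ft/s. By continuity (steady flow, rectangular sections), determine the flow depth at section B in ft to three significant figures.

Q = A₁V₁ = (52.07×5.19) × 3.07 = 829.6 ft³/s
d₂ = Q/(b₂ V₂) = 829.6/(83.23×3.30) = 3.021 ft

3.02 ft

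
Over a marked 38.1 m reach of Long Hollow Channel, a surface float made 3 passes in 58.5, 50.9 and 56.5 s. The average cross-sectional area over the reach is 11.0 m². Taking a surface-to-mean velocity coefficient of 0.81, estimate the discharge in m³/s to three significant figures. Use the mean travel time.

t̄ = (58.5 + 50.9 + 56.5) / 3 = 55.3 s
v_surface = L / t̄ = 38.1 / 55.3 = 0.6890 m/s
v_mean = 0.81 × 0.6890 = 0.5581 m/s
Q = A × v_mean = 11.0 × 0.5581 = 6.139 m³/s

6.14 m³/s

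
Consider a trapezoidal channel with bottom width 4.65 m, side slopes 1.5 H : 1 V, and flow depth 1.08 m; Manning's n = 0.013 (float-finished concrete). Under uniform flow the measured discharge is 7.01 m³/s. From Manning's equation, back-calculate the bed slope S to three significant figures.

0.000247

A = (b + z·y)·y = (4.65 + 1.5×1.08)×1.08 = 6.772 m²
P = b + 2y√(1+z²) = 4.65 + 2×1.08×√(1+1.5²) = 8.544 m
R = A/P = 6.772/8.544 = 0.7926 m
S = (Q·n / (1·A·R^(2/3)))² = (7.01×0.013 / (1×6.772×0.8564))² = 0.0002469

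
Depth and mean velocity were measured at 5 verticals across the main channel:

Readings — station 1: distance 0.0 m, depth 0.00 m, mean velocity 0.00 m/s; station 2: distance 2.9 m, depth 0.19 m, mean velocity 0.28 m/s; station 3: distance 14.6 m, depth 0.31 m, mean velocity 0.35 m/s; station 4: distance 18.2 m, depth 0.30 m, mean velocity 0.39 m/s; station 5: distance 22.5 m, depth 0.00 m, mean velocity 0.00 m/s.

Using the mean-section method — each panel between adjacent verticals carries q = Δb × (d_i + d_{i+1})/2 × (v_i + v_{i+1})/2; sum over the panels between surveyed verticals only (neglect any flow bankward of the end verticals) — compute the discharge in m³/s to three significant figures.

Panel 1-2: Δb = 2.9 m, d̄ = (0.00+0.19)/2 = 0.095, v̄ = (0.00+0.28)/2 = 0.14 → q = 2.9×0.095×0.14 = 0.03857 m³/s
Panel 2-3: Δb = 11.7 m, d̄ = (0.19+0.31)/2 = 0.25, v̄ = (0.28+0.35)/2 = 0.315 → q = 11.7×0.25×0.315 = 0.9214 m³/s
Panel 3-4: Δb = 3.6 m, d̄ = (0.31+0.30)/2 = 0.305, v̄ = (0.35+0.39)/2 = 0.37 → q = 3.6×0.305×0.37 = 0.4063 m³/s
Panel 4-5: Δb = 4.3 m, d̄ = (0.30+0.00)/2 = 0.15, v̄ = (0.39+0.00)/2 = 0.195 → q = 4.3×0.15×0.195 = 0.1258 m³/s
Q = Σ q = 1.492 m³/s

1.49 m³/s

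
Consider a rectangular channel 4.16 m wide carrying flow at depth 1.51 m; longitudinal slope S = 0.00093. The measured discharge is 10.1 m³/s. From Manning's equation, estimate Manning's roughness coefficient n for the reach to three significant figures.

A = b·y = 4.16 × 1.51 = 6.282 m²
P = b + 2y = 4.16 + 2×1.51 = 7.180 m
R = A/P = 6.282/7.180 = 0.8749 m
n = (1/Q)·A·R^(2/3)·S^(1/2) = (1/10.1) × 6.282 × 0.9147 × 0.03050 = 0.01735

0.0173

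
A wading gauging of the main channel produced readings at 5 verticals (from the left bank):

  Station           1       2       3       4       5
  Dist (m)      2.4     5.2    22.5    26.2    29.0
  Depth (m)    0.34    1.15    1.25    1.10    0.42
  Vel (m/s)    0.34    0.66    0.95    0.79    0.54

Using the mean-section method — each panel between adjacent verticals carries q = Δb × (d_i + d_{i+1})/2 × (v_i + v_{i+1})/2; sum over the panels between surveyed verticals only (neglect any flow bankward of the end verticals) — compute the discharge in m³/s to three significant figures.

Panel 1-2: Δb = 2.8 m, d̄ = (0.34+1.15)/2 = 0.745, v̄ = (0.34+0.66)/2 = 0.5 → q = 2.8×0.745×0.5 = 1.043 m³/s
Panel 2-3: Δb = 17.3 m, d̄ = (1.15+1.25)/2 = 1.2, v̄ = (0.66+0.95)/2 = 0.805 → q = 17.3×1.2×0.805 = 16.71 m³/s
Panel 3-4: Δb = 3.7 m, d̄ = (1.25+1.10)/2 = 1.175, v̄ = (0.95+0.79)/2 = 0.87 → q = 3.7×1.175×0.87 = 3.782 m³/s
Panel 4-5: Δb = 2.8 m, d̄ = (1.10+0.42)/2 = 0.76, v̄ = (0.79+0.54)/2 = 0.665 → q = 2.8×0.76×0.665 = 1.415 m³/s
Q = Σ q = 22.95 m³/s

23.0 m³/s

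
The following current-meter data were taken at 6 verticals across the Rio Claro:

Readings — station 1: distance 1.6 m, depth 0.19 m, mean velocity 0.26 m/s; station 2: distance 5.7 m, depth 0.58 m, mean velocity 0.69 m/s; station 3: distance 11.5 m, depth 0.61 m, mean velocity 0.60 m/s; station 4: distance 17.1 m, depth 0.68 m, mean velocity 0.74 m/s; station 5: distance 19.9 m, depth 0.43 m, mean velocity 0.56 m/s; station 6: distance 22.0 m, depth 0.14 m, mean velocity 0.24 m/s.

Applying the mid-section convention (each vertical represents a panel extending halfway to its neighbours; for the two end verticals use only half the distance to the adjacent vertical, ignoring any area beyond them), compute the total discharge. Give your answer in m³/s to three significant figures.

w_1 = (5.7 − 1.6)/2 = 2.05 m; q_1 = 0.26 × 0.19 × 2.05 = 0.1013 m³/s
w_2 = (11.5 − 1.6)/2 = 4.95 m; q_2 = 0.69 × 0.58 × 4.95 = 1.981 m³/s
w_3 = (17.1 − 5.7)/2 = 5.7 m; q_3 = 0.60 × 0.61 × 5.7 = 2.086 m³/s
w_4 = (19.9 − 11.5)/2 = 4.2 m; q_4 = 0.74 × 0.68 × 4.2 = 2.113 m³/s
w_5 = (22.0 − 17.1)/2 = 2.45 m; q_5 = 0.56 × 0.43 × 2.45 = 0.5900 m³/s
w_6 = (22.0 − 19.9)/2 = 1.05 m; q_6 = 0.24 × 0.14 × 1.05 = 0.03528 m³/s
Q = Σ qᵢ = 6.907 m³/s

6.91 m³/s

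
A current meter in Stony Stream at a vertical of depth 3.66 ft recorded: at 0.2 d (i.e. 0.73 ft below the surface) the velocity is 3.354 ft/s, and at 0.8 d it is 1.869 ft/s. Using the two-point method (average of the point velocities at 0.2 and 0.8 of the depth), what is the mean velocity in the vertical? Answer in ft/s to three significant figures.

v̄ = (3.354 + 1.869) / 2 = 2.612 ft/s

2.61 ft/s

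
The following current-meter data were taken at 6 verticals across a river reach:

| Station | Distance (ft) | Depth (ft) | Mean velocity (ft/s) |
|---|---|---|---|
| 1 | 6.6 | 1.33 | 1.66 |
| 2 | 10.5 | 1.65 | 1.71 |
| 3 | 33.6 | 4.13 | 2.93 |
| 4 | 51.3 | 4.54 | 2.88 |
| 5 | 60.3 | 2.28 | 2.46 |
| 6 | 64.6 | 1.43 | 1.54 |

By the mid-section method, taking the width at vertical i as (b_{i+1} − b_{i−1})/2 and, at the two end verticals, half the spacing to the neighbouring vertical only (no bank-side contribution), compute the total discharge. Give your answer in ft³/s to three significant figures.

w_1 = (10.5 − 6.6)/2 = 1.95 ft; q_1 = 1.66 × 1.33 × 1.95 = 4.305 ft³/s
w_2 = (33.6 − 6.6)/2 = 13.5 ft; q_2 = 1.71 × 1.65 × 13.5 = 38.09 ft³/s
w_3 = (51.3 − 10.5)/2 = 20.4 ft; q_3 = 2.93 × 4.13 × 20.4 = 246.9 ft³/s
w_4 = (60.3 − 33.6)/2 = 13.35 ft; q_4 = 2.88 × 4.54 × 13.35 = 174.6 ft³/s
w_5 = (64.6 − 51.3)/2 = 6.65 ft; q_5 = 2.46 × 2.28 × 6.65 = 37.30 ft³/s
w_6 = (64.6 − 60.3)/2 = 2.15 ft; q_6 = 1.54 × 1.43 × 2.15 = 4.735 ft³/s
Q = Σ qᵢ = 505.8 ft³/s

506 ft³/s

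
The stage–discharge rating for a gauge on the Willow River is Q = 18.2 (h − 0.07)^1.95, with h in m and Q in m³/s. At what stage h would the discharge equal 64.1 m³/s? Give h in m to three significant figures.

h − h₀ = (Q/C)^(1/b) = (64.1/18.2)^(1/1.95) = 1.907 m
h = 0.07 + 1.907 = 1.977 m

1.98 m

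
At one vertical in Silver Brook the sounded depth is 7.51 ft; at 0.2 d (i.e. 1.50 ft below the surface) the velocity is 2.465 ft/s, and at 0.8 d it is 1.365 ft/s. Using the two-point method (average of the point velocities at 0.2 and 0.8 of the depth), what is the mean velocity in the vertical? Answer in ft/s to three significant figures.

1.92 ft/s

v̄ = (2.465 + 1.365) / 2 = 1.915 ft/s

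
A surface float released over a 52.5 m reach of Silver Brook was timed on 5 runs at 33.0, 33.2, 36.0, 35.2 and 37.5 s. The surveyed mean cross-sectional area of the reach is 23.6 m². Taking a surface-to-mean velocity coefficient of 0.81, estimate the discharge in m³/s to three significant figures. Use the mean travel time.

28.7 m³/s

t̄ = (33.0 + 33.2 + 36.0 + 35.2 + 37.5) / 5 = 34.98 s
v_surface = L / t̄ = 52.5 / 34.98 = 1.501 m/s
v_mean = 0.81 × 1.501 = 1.216 m/s
Q = A × v_mean = 23.6 × 1.216 = 28.69 m³/s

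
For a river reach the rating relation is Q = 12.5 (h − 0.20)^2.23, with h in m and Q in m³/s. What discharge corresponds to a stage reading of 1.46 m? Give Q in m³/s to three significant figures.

20.9 m³/s

Q = 12.5 × (1.46 − 0.20)^2.23 = 12.5 × 1.26^2.23 = 20.93 m³/s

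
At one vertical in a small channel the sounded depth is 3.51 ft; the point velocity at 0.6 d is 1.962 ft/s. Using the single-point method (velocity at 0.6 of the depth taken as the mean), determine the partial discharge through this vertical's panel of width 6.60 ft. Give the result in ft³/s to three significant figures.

45.5 ft³/s

v̄ = v₀.₆ = 1.962 ft/s
q = v̄ × d × w = 1.962 × 3.51 × 6.60 = 45.45 ft³/s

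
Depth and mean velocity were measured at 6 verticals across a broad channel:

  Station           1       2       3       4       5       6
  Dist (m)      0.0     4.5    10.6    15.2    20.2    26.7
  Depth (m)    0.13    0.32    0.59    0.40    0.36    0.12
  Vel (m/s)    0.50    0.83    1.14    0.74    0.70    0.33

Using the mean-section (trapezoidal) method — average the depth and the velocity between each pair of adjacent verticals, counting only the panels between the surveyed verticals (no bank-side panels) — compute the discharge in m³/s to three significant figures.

7.72 m³/s

Panel 1-2: Δb = 4.5 m, d̄ = (0.13+0.32)/2 = 0.225, v̄ = (0.50+0.83)/2 = 0.665 → q = 4.5×0.225×0.665 = 0.6733 m³/s
Panel 2-3: Δb = 6.1 m, d̄ = (0.32+0.59)/2 = 0.455, v̄ = (0.83+1.14)/2 = 0.985 → q = 6.1×0.455×0.985 = 2.734 m³/s
Panel 3-4: Δb = 4.6 m, d̄ = (0.59+0.40)/2 = 0.495, v̄ = (1.14+0.74)/2 = 0.94 → q = 4.6×0.495×0.94 = 2.140 m³/s
Panel 4-5: Δb = 5 m, d̄ = (0.40+0.36)/2 = 0.38, v̄ = (0.74+0.70)/2 = 0.72 → q = 5×0.38×0.72 = 1.368 m³/s
Panel 5-6: Δb = 6.5 m, d̄ = (0.36+0.12)/2 = 0.24, v̄ = (0.70+0.33)/2 = 0.515 → q = 6.5×0.24×0.515 = 0.8034 m³/s
Q = Σ q = 7.719 m³/s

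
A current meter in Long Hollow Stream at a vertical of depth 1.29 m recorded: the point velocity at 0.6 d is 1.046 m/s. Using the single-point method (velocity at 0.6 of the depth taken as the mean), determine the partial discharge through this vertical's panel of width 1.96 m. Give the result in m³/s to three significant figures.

2.64 m³/s

v̄ = v₀.₆ = 1.046 m/s
q = v̄ × d × w = 1.046 × 1.29 × 1.96 = 2.645 m³/s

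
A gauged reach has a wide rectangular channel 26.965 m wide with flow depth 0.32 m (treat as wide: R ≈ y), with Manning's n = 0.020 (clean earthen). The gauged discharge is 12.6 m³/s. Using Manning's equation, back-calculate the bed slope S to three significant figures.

0.00390

A = b·y = 26.965 × 0.32 = 8.629 m²
Wide channel: R ≈ y = 0.32 m
S = (Q·n / (1·A·R^(2/3)))² = (12.6×0.020 / (1×8.629×0.4678))² = 0.003897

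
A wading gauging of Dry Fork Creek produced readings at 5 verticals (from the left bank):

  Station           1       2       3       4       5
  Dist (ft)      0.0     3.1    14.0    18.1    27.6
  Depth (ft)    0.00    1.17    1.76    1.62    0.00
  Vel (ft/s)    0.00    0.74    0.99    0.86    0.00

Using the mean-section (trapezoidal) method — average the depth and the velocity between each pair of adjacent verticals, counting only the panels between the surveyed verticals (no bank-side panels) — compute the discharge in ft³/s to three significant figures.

Panel 1-2: Δb = 3.1 ft, d̄ = (0.00+1.17)/2 = 0.585, v̄ = (0.00+0.74)/2 = 0.37 → q = 3.1×0.585×0.37 = 0.6710 ft³/s
Panel 2-3: Δb = 10.9 ft, d̄ = (1.17+1.76)/2 = 1.465, v̄ = (0.74+0.99)/2 = 0.865 → q = 10.9×1.465×0.865 = 13.81 ft³/s
Panel 3-4: Δb = 4.1 ft, d̄ = (1.76+1.62)/2 = 1.69, v̄ = (0.99+0.86)/2 = 0.925 → q = 4.1×1.69×0.925 = 6.409 ft³/s
Panel 4-5: Δb = 9.5 ft, d̄ = (1.62+0.00)/2 = 0.81, v̄ = (0.86+0.00)/2 = 0.43 → q = 9.5×0.81×0.43 = 3.309 ft³/s
Q = Σ q = 24.20 ft³/s

24.2 ft³/s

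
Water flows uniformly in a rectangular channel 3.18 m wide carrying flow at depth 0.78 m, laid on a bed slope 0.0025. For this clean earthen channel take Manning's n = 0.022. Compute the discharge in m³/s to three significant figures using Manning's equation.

3.66 m³/s

A = b·y = 3.18 × 0.78 = 2.480 m²
P = b + 2y = 3.18 + 2×0.78 = 4.740 m
R = A/P = 2.480/4.740 = 0.5233 m
Q = (1/n)·A·R^(2/3)·S^(1/2) = (1/0.022) × 2.480 × 0.5233^(2/3) × 0.0025^(1/2) = 3.661 m³/s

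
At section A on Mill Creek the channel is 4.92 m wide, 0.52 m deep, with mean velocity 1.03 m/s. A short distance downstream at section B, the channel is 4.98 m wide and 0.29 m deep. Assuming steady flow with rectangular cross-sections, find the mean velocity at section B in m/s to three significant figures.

Q = A₁V₁ = (4.92×0.52) × 1.03 = 2.635 m³/s
A₂ = 4.98 × 0.29 = 1.444 m²
V₂ = Q/A₂ = 2.635/1.444 = 1.825 m/s

1.82 m/s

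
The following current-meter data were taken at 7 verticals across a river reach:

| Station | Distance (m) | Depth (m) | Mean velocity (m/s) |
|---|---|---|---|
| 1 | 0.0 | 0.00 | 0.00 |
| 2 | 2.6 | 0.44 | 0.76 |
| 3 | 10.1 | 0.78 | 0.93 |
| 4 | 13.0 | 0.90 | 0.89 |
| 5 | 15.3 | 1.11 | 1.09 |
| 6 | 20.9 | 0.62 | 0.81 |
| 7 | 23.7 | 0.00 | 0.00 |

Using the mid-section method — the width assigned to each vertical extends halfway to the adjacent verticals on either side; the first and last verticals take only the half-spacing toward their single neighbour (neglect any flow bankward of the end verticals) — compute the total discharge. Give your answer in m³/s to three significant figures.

w_2 = (10.1 − 0.0)/2 = 5.05 m; q_2 = 0.76 × 0.44 × 5.05 = 1.689 m³/s
w_3 = (13.0 − 2.6)/2 = 5.2 m; q_3 = 0.93 × 0.78 × 5.2 = 3.772 m³/s
w_4 = (15.3 − 10.1)/2 = 2.6 m; q_4 = 0.89 × 0.90 × 2.6 = 2.083 m³/s
w_5 = (20.9 − 13.0)/2 = 3.95 m; q_5 = 1.09 × 1.11 × 3.95 = 4.779 m³/s
w_6 = (23.7 − 15.3)/2 = 4.2 m; q_6 = 0.81 × 0.62 × 4.2 = 2.109 m³/s
Stations 1, 7 contribute zero (depth or velocity is 0).
Q = Σ qᵢ = 14.43 m³/s

14.4 m³/s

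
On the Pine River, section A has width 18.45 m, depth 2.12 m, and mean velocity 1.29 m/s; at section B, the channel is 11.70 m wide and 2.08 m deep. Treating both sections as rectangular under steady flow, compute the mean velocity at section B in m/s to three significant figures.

2.07 m/s

Q = A₁V₁ = (18.45×2.12) × 1.29 = 50.46 m³/s
A₂ = 11.70 × 2.08 = 24.34 m²
V₂ = Q/A₂ = 50.46/24.34 = 2.073 m/s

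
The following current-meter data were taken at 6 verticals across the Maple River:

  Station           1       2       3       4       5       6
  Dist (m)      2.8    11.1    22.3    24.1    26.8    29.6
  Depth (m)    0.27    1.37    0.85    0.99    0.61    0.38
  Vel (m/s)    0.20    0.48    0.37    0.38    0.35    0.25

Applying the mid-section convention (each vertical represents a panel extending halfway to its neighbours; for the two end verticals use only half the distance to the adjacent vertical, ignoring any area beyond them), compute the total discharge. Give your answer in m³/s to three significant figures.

10.2 m³/s

w_1 = (11.1 − 2.8)/2 = 4.15 m; q_1 = 0.20 × 0.27 × 4.15 = 0.2241 m³/s
w_2 = (22.3 − 2.8)/2 = 9.75 m; q_2 = 0.48 × 1.37 × 9.75 = 6.412 m³/s
w_3 = (24.1 − 11.1)/2 = 6.5 m; q_3 = 0.37 × 0.85 × 6.5 = 2.044 m³/s
w_4 = (26.8 − 22.3)/2 = 2.25 m; q_4 = 0.38 × 0.99 × 2.25 = 0.8465 m³/s
w_5 = (29.6 − 24.1)/2 = 2.75 m; q_5 = 0.35 × 0.61 × 2.75 = 0.5871 m³/s
w_6 = (29.6 − 26.8)/2 = 1.4 m; q_6 = 0.25 × 0.38 × 1.4 = 0.1330 m³/s
Q = Σ qᵢ = 10.25 m³/s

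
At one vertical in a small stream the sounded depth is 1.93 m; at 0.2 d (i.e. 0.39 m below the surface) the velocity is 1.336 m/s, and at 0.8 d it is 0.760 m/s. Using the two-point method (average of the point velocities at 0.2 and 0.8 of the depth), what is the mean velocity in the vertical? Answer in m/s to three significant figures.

1.05 m/s

v̄ = (1.336 + 0.760) / 2 = 1.048 m/s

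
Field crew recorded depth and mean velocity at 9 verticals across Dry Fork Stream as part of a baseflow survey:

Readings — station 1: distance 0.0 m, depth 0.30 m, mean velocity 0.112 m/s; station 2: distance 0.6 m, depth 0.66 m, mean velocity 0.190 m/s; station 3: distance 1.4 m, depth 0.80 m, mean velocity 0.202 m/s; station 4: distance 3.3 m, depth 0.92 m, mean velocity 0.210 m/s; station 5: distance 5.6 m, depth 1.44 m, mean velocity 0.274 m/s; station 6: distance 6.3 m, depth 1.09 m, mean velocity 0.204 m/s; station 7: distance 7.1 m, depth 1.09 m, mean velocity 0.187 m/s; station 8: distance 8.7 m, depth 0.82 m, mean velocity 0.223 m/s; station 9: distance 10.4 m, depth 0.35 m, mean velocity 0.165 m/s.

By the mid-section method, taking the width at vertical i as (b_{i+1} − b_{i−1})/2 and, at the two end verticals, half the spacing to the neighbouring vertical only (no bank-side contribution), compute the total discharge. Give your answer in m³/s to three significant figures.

2.08 m³/s

w_1 = (0.6 − 0.0)/2 = 0.3 m; q_1 = 0.112 × 0.30 × 0.3 = 0.01008 m³/s
w_2 = (1.4 − 0.0)/2 = 0.7 m; q_2 = 0.190 × 0.66 × 0.7 = 0.08778 m³/s
w_3 = (3.3 − 0.6)/2 = 1.35 m; q_3 = 0.202 × 0.80 × 1.35 = 0.2182 m³/s
w_4 = (5.6 − 1.4)/2 = 2.1 m; q_4 = 0.210 × 0.92 × 2.1 = 0.4057 m³/s
w_5 = (6.3 − 3.3)/2 = 1.5 m; q_5 = 0.274 × 1.44 × 1.5 = 0.5918 m³/s
w_6 = (7.1 − 5.6)/2 = 0.75 m; q_6 = 0.204 × 1.09 × 0.75 = 0.1668 m³/s
w_7 = (8.7 − 6.3)/2 = 1.2 m; q_7 = 0.187 × 1.09 × 1.2 = 0.2446 m³/s
w_8 = (10.4 − 7.1)/2 = 1.65 m; q_8 = 0.223 × 0.82 × 1.65 = 0.3017 m³/s
w_9 = (10.4 − 8.7)/2 = 0.85 m; q_9 = 0.165 × 0.35 × 0.85 = 0.04909 m³/s
Q = Σ qᵢ = 2.076 m³/s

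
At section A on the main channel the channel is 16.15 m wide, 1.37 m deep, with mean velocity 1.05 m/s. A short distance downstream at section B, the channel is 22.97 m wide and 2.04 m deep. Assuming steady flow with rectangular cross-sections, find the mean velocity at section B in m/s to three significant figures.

0.496 m/s

Q = A₁V₁ = (16.15×1.37) × 1.05 = 23.23 m³/s
A₂ = 22.97 × 2.04 = 46.86 m²
V₂ = Q/A₂ = 23.23/46.86 = 0.4958 m/s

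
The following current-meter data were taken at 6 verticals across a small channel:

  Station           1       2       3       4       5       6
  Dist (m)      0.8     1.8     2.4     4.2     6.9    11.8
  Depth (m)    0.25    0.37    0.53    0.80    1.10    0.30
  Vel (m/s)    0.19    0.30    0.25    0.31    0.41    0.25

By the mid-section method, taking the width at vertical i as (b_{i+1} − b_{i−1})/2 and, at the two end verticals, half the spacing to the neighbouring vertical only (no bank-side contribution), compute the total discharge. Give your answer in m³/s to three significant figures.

w_1 = (1.8 − 0.8)/2 = 0.5 m; q_1 = 0.19 × 0.25 × 0.5 = 0.02375 m³/s
w_2 = (2.4 − 0.8)/2 = 0.8 m; q_2 = 0.30 × 0.37 × 0.8 = 0.08880 m³/s
w_3 = (4.2 − 1.8)/2 = 1.2 m; q_3 = 0.25 × 0.53 × 1.2 = 0.1590 m³/s
w_4 = (6.9 − 2.4)/2 = 2.25 m; q_4 = 0.31 × 0.80 × 2.25 = 0.5580 m³/s
w_5 = (11.8 − 4.2)/2 = 3.8 m; q_5 = 0.41 × 1.10 × 3.8 = 1.714 m³/s
w_6 = (11.8 − 6.9)/2 = 2.45 m; q_6 = 0.25 × 0.30 × 2.45 = 0.1838 m³/s
Q = Σ qᵢ = 2.727 m³/s

2.73 m³/s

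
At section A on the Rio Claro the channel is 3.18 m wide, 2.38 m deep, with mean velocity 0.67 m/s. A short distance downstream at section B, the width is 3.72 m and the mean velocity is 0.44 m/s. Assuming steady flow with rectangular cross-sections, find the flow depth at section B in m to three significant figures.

3.10 m

Q = A₁V₁ = (3.18×2.38) × 0.67 = 5.071 m³/s
d₂ = Q/(b₂ V₂) = 5.071/(3.72×0.44) = 3.098 m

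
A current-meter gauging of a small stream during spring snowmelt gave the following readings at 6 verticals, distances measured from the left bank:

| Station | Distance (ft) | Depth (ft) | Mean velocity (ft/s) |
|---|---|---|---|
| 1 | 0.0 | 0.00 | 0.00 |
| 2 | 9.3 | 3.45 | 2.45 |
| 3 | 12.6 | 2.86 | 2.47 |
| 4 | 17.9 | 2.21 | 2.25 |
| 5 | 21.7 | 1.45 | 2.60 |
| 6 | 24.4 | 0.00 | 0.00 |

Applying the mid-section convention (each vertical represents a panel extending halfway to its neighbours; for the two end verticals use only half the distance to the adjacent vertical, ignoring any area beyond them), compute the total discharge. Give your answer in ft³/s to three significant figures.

w_2 = (12.6 − 0.0)/2 = 6.3 ft; q_2 = 2.45 × 3.45 × 6.3 = 53.25 ft³/s
w_3 = (17.9 − 9.3)/2 = 4.3 ft; q_3 = 2.47 × 2.86 × 4.3 = 30.38 ft³/s
w_4 = (21.7 − 12.6)/2 = 4.55 ft; q_4 = 2.25 × 2.21 × 4.55 = 22.62 ft³/s
w_5 = (24.4 − 17.9)/2 = 3.25 ft; q_5 = 2.60 × 1.45 × 3.25 = 12.25 ft³/s
Stations 1, 6 contribute zero (depth or velocity is 0).
Q = Σ qᵢ = 118.5 ft³/s

119 ft³/s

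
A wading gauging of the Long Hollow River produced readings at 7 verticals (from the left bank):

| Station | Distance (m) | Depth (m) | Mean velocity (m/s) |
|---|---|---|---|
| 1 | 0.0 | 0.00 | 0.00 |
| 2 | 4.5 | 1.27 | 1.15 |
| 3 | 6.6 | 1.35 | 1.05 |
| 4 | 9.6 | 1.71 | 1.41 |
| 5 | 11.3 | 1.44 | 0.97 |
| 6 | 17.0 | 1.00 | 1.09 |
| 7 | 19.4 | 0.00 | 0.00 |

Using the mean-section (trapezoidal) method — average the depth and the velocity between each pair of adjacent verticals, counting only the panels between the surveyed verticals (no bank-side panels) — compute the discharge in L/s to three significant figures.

21300 L/s

Panel 1-2: Δb = 4.5 m, d̄ = (0.00+1.27)/2 = 0.635, v̄ = (0.00+1.15)/2 = 0.575 → q = 4.5×0.635×0.575 = 1.643 m³/s
Panel 2-3: Δb = 2.1 m, d̄ = (1.27+1.35)/2 = 1.31, v̄ = (1.15+1.05)/2 = 1.1 → q = 2.1×1.31×1.1 = 3.026 m³/s
Panel 3-4: Δb = 3 m, d̄ = (1.35+1.71)/2 = 1.53, v̄ = (1.05+1.41)/2 = 1.23 → q = 3×1.53×1.23 = 5.646 m³/s
Panel 4-5: Δb = 1.7 m, d̄ = (1.71+1.44)/2 = 1.575, v̄ = (1.41+0.97)/2 = 1.19 → q = 1.7×1.575×1.19 = 3.186 m³/s
Panel 5-6: Δb = 5.7 m, d̄ = (1.44+1.00)/2 = 1.22, v̄ = (0.97+1.09)/2 = 1.03 → q = 5.7×1.22×1.03 = 7.163 m³/s
Panel 6-7: Δb = 2.4 m, d̄ = (1.00+0.00)/2 = 0.5, v̄ = (1.09+0.00)/2 = 0.545 → q = 2.4×0.5×0.545 = 0.6540 m³/s
Q = Σ q = 21.32 m³/s
= 21.32 × 1000 = 21320 L/s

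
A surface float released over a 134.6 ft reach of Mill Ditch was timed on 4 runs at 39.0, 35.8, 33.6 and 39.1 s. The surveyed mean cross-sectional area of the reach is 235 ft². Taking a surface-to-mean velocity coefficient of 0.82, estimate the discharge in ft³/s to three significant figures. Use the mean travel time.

t̄ = (39.0 + 35.8 + 33.6 + 39.1) / 4 = 36.875 s
v_surface = L / t̄ = 134.6 / 36.875 = 3.650 ft/s
v_mean = 0.82 × 3.650 = 2.993 ft/s
Q = A × v_mean = 235 × 2.993 = 703.4 ft³/s

703 ft³/s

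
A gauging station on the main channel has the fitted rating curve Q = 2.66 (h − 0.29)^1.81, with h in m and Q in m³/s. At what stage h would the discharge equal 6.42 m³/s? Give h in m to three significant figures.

1.92 m

h − h₀ = (Q/C)^(1/b) = (6.42/2.66)^(1/1.81) = 1.627 m
h = 0.29 + 1.627 = 1.917 m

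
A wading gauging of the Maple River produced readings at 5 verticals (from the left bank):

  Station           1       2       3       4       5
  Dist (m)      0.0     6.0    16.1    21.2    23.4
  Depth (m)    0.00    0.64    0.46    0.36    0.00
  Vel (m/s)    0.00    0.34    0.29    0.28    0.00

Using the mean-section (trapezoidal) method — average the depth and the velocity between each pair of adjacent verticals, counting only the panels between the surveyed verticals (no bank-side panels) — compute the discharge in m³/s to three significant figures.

2.73 m³/s

Panel 1-2: Δb = 6 m, d̄ = (0.00+0.64)/2 = 0.32, v̄ = (0.00+0.34)/2 = 0.17 → q = 6×0.32×0.17 = 0.3264 m³/s
Panel 2-3: Δb = 10.1 m, d̄ = (0.64+0.46)/2 = 0.55, v̄ = (0.34+0.29)/2 = 0.315 → q = 10.1×0.55×0.315 = 1.750 m³/s
Panel 3-4: Δb = 5.1 m, d̄ = (0.46+0.36)/2 = 0.41, v̄ = (0.29+0.28)/2 = 0.285 → q = 5.1×0.41×0.285 = 0.5959 m³/s
Panel 4-5: Δb = 2.2 m, d̄ = (0.36+0.00)/2 = 0.18, v̄ = (0.28+0.00)/2 = 0.14 → q = 2.2×0.18×0.14 = 0.05544 m³/s
Q = Σ q = 2.728 m³/s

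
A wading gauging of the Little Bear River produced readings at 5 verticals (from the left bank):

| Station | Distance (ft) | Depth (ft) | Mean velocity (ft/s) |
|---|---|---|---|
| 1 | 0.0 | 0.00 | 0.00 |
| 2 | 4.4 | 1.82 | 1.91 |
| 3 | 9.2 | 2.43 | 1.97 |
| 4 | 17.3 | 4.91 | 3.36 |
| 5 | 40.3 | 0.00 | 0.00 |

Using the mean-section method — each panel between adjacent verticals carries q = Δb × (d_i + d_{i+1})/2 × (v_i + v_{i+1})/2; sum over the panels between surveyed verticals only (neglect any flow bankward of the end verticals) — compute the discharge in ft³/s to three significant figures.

Panel 1-2: Δb = 4.4 ft, d̄ = (0.00+1.82)/2 = 0.91, v̄ = (0.00+1.91)/2 = 0.955 → q = 4.4×0.91×0.955 = 3.824 ft³/s
Panel 2-3: Δb = 4.8 ft, d̄ = (1.82+2.43)/2 = 2.125, v̄ = (1.91+1.97)/2 = 1.94 → q = 4.8×2.125×1.94 = 19.79 ft³/s
Panel 3-4: Δb = 8.1 ft, d̄ = (2.43+4.91)/2 = 3.67, v̄ = (1.97+3.36)/2 = 2.665 → q = 8.1×3.67×2.665 = 79.22 ft³/s
Panel 4-5: Δb = 23 ft, d̄ = (4.91+0.00)/2 = 2.455, v̄ = (3.36+0.00)/2 = 1.68 → q = 23×2.455×1.68 = 94.86 ft³/s
Q = Σ q = 197.7 ft³/s

198 ft³/s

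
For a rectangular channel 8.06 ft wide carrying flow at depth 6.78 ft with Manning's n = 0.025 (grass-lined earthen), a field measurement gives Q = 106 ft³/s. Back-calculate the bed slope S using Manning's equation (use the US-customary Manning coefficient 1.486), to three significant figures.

0.000309

A = b·y = 8.06 × 6.78 = 54.65 ft²
P = b + 2y = 8.06 + 2×6.78 = 21.62 ft
R = A/P = 54.65/21.62 = 2.528 ft
S = (Q·n / (1.486·A·R^(2/3)))² = (106×0.025 / (1.486×54.65×1.856))² = 0.0003093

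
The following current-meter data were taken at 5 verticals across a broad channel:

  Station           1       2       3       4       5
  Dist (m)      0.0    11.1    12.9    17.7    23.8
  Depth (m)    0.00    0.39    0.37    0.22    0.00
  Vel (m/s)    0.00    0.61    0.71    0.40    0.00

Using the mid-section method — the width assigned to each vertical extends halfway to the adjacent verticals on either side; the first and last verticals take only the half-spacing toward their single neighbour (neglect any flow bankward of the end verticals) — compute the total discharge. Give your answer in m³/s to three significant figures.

w_2 = (12.9 − 0.0)/2 = 6.45 m; q_2 = 0.61 × 0.39 × 6.45 = 1.534 m³/s
w_3 = (17.7 − 11.1)/2 = 3.3 m; q_3 = 0.71 × 0.37 × 3.3 = 0.8669 m³/s
w_4 = (23.8 − 12.9)/2 = 5.45 m; q_4 = 0.40 × 0.22 × 5.45 = 0.4796 m³/s
Stations 1, 5 contribute zero (depth or velocity is 0).
Q = Σ qᵢ = 2.881 m³/s

2.88 m³/s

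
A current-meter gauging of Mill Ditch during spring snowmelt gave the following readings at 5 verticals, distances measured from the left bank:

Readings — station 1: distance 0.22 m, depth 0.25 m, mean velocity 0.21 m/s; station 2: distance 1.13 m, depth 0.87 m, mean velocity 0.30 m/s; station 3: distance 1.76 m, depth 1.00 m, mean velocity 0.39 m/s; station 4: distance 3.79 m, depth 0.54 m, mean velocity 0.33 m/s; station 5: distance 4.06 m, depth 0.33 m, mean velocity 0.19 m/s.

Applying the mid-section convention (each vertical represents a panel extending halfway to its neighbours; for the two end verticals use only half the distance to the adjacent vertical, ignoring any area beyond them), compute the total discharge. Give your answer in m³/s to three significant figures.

0.957 m³/s

w_1 = (1.13 − 0.22)/2 = 0.455 m; q_1 = 0.21 × 0.25 × 0.455 = 0.02389 m³/s
w_2 = (1.76 − 0.22)/2 = 0.77 m; q_2 = 0.30 × 0.87 × 0.77 = 0.2010 m³/s
w_3 = (3.79 − 1.13)/2 = 1.33 m; q_3 = 0.39 × 1.00 × 1.33 = 0.5187 m³/s
w_4 = (4.06 − 1.76)/2 = 1.15 m; q_4 = 0.33 × 0.54 × 1.15 = 0.2049 m³/s
w_5 = (4.06 − 3.79)/2 = 0.135 m; q_5 = 0.19 × 0.33 × 0.135 = 0.008465 m³/s
Q = Σ qᵢ = 0.9570 m³/s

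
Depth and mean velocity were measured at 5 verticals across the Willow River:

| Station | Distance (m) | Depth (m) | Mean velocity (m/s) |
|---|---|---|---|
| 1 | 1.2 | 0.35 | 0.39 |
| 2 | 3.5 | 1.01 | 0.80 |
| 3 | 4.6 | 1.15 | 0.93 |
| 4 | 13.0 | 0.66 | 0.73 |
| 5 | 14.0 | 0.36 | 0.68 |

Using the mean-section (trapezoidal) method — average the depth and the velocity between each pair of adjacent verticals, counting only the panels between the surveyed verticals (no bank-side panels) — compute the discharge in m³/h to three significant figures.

Panel 1-2: Δb = 2.3 m, d̄ = (0.35+1.01)/2 = 0.68, v̄ = (0.39+0.80)/2 = 0.595 → q = 2.3×0.68×0.595 = 0.9306 m³/s
Panel 2-3: Δb = 1.1 m, d̄ = (1.01+1.15)/2 = 1.08, v̄ = (0.80+0.93)/2 = 0.865 → q = 1.1×1.08×0.865 = 1.028 m³/s
Panel 3-4: Δb = 8.4 m, d̄ = (1.15+0.66)/2 = 0.905, v̄ = (0.93+0.73)/2 = 0.83 → q = 8.4×0.905×0.83 = 6.310 m³/s
Panel 4-5: Δb = 1 m, d̄ = (0.66+0.36)/2 = 0.51, v̄ = (0.73+0.68)/2 = 0.705 → q = 1×0.51×0.705 = 0.3596 m³/s
Q = Σ q = 8.627 m³/s
= 8.627 × 3600 = 31060 m³/h

31100 m³/h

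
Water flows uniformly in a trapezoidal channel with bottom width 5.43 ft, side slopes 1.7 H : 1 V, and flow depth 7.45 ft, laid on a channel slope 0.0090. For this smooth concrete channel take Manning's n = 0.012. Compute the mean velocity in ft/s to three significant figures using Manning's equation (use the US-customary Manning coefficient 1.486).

A = (b + z·y)·y = (5.43 + 1.7×7.45)×7.45 = 134.8 ft²
P = b + 2y√(1+z²) = 5.43 + 2×7.45×√(1+1.7²) = 34.82 ft
R = A/P = 134.8/34.82 = 3.872 ft
Q = (1.486/n)·A·R^(2/3)·S^(1/2) = (1.486/0.012) × 134.8 × 3.872^(2/3) × 0.0090^(1/2) = 3905 ft³/s
V = Q/A = 3905/134.8 = 28.97 ft/s

29.0 ft/s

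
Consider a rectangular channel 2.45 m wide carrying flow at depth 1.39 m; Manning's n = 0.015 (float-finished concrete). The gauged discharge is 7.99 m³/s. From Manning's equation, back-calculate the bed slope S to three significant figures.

A = b·y = 2.45 × 1.39 = 3.406 m²
P = b + 2y = 2.45 + 2×1.39 = 5.230 m
R = A/P = 3.406/5.230 = 0.6511 m
S = (Q·n / (1·A·R^(2/3)))² = (7.99×0.015 / (1×3.406×0.7513))² = 0.002195

0.00219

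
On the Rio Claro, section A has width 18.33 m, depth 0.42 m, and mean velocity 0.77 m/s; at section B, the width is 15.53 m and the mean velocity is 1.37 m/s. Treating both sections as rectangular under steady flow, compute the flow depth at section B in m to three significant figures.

0.279 m

Q = A₁V₁ = (18.33×0.42) × 0.77 = 5.928 m³/s
d₂ = Q/(b₂ V₂) = 5.928/(15.53×1.37) = 0.2786 m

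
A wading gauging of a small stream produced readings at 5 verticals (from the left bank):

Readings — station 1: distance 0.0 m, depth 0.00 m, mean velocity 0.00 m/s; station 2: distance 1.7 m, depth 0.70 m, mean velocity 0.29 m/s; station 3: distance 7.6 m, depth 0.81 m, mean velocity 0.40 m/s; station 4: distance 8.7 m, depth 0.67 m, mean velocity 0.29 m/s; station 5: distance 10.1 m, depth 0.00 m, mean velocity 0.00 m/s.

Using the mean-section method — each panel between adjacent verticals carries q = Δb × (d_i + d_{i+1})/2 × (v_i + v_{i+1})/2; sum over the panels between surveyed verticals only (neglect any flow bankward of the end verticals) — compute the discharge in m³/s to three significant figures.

1.97 m³/s

Panel 1-2: Δb = 1.7 m, d̄ = (0.00+0.70)/2 = 0.35, v̄ = (0.00+0.29)/2 = 0.145 → q = 1.7×0.35×0.145 = 0.08628 m³/s
Panel 2-3: Δb = 5.9 m, d̄ = (0.70+0.81)/2 = 0.755, v̄ = (0.29+0.40)/2 = 0.345 → q = 5.9×0.755×0.345 = 1.537 m³/s
Panel 3-4: Δb = 1.1 m, d̄ = (0.81+0.67)/2 = 0.74, v̄ = (0.40+0.29)/2 = 0.345 → q = 1.1×0.74×0.345 = 0.2808 m³/s
Panel 4-5: Δb = 1.4 m, d̄ = (0.67+0.00)/2 = 0.335, v̄ = (0.29+0.00)/2 = 0.145 → q = 1.4×0.335×0.145 = 0.06801 m³/s
Q = Σ q = 1.972 m³/s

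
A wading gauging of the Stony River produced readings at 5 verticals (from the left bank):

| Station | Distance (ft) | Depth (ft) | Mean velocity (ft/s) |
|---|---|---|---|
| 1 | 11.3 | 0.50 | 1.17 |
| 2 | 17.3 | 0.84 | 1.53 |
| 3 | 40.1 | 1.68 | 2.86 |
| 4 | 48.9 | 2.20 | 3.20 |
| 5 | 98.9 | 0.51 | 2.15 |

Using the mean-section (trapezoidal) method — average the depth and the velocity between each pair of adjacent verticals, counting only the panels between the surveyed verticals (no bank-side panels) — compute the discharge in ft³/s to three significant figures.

Panel 1-2: Δb = 6 ft, d̄ = (0.50+0.84)/2 = 0.67, v̄ = (1.17+1.53)/2 = 1.35 → q = 6×0.67×1.35 = 5.427 ft³/s
Panel 2-3: Δb = 22.8 ft, d̄ = (0.84+1.68)/2 = 1.26, v̄ = (1.53+2.86)/2 = 2.195 → q = 22.8×1.26×2.195 = 63.06 ft³/s
Panel 3-4: Δb = 8.8 ft, d̄ = (1.68+2.20)/2 = 1.94, v̄ = (2.86+3.20)/2 = 3.03 → q = 8.8×1.94×3.03 = 51.73 ft³/s
Panel 4-5: Δb = 50 ft, d̄ = (2.20+0.51)/2 = 1.355, v̄ = (3.20+2.15)/2 = 2.675 → q = 50×1.355×2.675 = 181.2 ft³/s
Q = Σ q = 301.4 ft³/s

301 ft³/s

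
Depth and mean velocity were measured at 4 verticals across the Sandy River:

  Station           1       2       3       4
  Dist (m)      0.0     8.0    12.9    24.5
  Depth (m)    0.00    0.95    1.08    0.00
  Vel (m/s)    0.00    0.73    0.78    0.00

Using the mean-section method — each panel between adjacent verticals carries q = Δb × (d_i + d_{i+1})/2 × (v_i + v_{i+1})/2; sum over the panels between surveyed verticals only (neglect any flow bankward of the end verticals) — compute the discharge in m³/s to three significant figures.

Panel 1-2: Δb = 8 m, d̄ = (0.00+0.95)/2 = 0.475, v̄ = (0.00+0.73)/2 = 0.365 → q = 8×0.475×0.365 = 1.387 m³/s
Panel 2-3: Δb = 4.9 m, d̄ = (0.95+1.08)/2 = 1.015, v̄ = (0.73+0.78)/2 = 0.755 → q = 4.9×1.015×0.755 = 3.755 m³/s
Panel 3-4: Δb = 11.6 m, d̄ = (1.08+0.00)/2 = 0.54, v̄ = (0.78+0.00)/2 = 0.39 → q = 11.6×0.54×0.39 = 2.443 m³/s
Q = Σ q = 7.585 m³/s

7.58 m³/s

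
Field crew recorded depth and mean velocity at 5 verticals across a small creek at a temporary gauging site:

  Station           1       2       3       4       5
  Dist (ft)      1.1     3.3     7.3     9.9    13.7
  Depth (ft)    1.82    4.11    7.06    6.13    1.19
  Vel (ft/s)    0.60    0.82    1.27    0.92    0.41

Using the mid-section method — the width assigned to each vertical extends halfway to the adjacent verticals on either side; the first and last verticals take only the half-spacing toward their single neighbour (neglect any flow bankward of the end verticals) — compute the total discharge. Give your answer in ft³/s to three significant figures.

60.2 ft³/s

w_1 = (3.3 − 1.1)/2 = 1.1 ft; q_1 = 0.60 × 1.82 × 1.1 = 1.201 ft³/s
w_2 = (7.3 − 1.1)/2 = 3.1 ft; q_2 = 0.82 × 4.11 × 3.1 = 10.45 ft³/s
w_3 = (9.9 − 3.3)/2 = 3.3 ft; q_3 = 1.27 × 7.06 × 3.3 = 29.59 ft³/s
w_4 = (13.7 − 7.3)/2 = 3.2 ft; q_4 = 0.92 × 6.13 × 3.2 = 18.05 ft³/s
w_5 = (13.7 − 9.9)/2 = 1.9 ft; q_5 = 0.41 × 1.19 × 1.9 = 0.9270 ft³/s
Q = Σ qᵢ = 60.21 ft³/s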